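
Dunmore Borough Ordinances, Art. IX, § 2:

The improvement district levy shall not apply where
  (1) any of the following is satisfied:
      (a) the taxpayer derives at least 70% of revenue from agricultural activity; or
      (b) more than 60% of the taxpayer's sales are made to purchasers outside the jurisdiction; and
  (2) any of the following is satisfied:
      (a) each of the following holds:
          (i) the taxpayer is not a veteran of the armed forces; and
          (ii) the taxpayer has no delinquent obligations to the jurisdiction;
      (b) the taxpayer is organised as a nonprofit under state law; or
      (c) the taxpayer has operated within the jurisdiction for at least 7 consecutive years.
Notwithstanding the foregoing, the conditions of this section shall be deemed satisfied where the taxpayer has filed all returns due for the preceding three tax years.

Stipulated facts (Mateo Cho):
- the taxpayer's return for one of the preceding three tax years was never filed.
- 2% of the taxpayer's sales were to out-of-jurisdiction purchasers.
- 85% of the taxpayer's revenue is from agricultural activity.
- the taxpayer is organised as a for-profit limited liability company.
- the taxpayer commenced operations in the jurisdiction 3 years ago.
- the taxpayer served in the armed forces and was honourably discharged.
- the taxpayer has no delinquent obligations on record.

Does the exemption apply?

No — not exempt.

(a) ≥70% agricultural — satisfied.
(b) >60% out-of-jur. sales — fails.
So (1) is satisfied (T OR F).
(i) not (veteran) — fails.
(ii) no delinquency — satisfied.
So (a) is not satisfied (F AND T).
(b) nonprofit — fails.
(c) ≥ 7 yrs in jurisdiction — fails.
(2): F OR F OR F → false.
Overall: T AND F → false.
Exception (returns current) — not satisfied.
Result: main false OR exception false → false.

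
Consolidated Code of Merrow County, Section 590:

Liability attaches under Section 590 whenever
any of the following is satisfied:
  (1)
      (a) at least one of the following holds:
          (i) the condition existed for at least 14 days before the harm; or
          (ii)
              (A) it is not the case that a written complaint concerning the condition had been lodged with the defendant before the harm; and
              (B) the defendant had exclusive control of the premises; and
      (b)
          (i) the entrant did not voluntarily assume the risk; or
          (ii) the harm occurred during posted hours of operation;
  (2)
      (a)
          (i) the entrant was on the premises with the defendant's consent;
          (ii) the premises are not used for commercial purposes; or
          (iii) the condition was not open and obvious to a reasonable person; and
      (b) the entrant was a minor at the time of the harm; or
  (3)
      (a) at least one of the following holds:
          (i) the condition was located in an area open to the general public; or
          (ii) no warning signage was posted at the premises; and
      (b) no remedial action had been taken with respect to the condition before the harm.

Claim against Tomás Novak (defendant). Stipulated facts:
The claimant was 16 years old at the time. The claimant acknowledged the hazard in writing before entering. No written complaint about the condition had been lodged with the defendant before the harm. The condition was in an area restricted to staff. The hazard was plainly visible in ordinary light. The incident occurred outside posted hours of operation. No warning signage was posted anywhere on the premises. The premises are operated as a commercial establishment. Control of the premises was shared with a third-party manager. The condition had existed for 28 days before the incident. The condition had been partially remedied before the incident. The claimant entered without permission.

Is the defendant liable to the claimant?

No — not liable.

(i) condition ≥14 days old — holds.
(A) not (complaint lodged) — holds.
(B) exclusive control — not satisfied.
(ii) = T AND F = false.
(a) = T OR F = true.
(i) no assumed risk — not satisfied.
(ii) during posted hours — fails.
(b): F OR F → false.
So (1) is not satisfied (T AND F).
(i) consent to enter — not met.
(ii) not (commercial use) — not satisfied.
(iii) not open/obvious — not met.
So (a) is not satisfied (F OR F OR F).
(b) entrant a minor — holds.
(2): F AND T → false.
(i) public area — fails.
(ii) no signage posted — satisfied.
(a) = F OR T = true.
(b) no remedial action — not met.
(3): T AND F → false.
So Overall is not satisfied (F OR F OR F).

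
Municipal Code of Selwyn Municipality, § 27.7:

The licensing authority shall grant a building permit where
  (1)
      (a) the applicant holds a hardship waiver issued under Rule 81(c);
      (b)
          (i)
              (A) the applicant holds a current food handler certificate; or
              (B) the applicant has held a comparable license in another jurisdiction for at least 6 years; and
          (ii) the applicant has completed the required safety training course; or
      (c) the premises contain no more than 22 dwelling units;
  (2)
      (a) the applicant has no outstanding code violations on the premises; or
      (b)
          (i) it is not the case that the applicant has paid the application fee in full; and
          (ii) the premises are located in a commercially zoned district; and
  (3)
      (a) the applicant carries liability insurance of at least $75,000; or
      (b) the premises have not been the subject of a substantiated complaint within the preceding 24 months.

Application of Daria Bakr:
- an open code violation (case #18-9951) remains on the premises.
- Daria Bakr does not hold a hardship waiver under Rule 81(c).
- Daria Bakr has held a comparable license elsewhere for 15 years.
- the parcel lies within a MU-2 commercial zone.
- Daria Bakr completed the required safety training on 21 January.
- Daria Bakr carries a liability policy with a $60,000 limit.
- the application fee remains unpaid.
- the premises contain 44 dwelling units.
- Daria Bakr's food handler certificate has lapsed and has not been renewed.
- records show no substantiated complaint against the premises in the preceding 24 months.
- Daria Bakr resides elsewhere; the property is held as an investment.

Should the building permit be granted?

(a) hardship waiver — not met.
(A) food handler cert. — not satisfied.
(B) prior license ≥ 6 yr — met.
(i): F OR T → true.
(ii) safety training — holds.
(b) = T AND T = true.
(c) ≤ 22 units — fails.
So (1) is satisfied (F OR T OR F).
(a) no code violations — fails.
(i) not (fee paid) — met.
(ii) commercially zoned — satisfied.
So (b) is satisfied (T AND T).
(2) = F OR T = true.
(a) insurance ≥ $75,000 — fails.
(b) no complaint in 24 mo. — met.
(3): F OR T → true.
Overall: T AND T AND T → true.

Yes — granted.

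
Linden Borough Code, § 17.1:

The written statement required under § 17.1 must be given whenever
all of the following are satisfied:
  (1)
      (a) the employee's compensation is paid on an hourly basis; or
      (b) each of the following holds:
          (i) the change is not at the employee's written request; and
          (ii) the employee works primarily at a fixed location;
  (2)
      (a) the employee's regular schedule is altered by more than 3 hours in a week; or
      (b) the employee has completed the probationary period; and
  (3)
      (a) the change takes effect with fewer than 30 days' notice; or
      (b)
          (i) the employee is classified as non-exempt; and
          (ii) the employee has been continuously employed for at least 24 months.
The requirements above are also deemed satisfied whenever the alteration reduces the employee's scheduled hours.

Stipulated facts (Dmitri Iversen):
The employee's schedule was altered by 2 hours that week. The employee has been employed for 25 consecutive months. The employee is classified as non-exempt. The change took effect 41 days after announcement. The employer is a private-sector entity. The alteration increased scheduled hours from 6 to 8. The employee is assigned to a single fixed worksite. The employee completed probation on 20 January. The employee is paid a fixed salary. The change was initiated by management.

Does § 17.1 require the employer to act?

Yes — required.

(a) hourly-paid — fails.
(i) not employee-requested — holds.
(ii) fixed location — met.
(b) = T AND T = true.
(1) = F OR T = true.
(a) schedule shift > 3h — fails.
(b) past probation — met.
(2): F OR T → true.
(a) < 30 days' notice — not met.
(i) non-exempt — met.
(ii) tenure ≥ 24 mo. — holds.
So (b) is satisfied (T AND T).
(3) = F OR T = true.
Overall: T AND T AND T → true.
Exception (hours reduced) — not satisfied.
Result: main true OR exception false → true.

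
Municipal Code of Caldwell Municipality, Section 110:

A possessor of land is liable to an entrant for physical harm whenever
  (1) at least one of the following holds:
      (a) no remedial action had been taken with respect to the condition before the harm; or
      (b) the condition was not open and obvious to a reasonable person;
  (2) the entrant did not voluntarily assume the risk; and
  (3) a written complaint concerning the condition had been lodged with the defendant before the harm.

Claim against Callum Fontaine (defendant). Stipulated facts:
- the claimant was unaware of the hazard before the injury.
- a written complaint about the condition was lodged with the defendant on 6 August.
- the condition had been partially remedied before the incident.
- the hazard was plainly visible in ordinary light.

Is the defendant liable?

No — not liable.

(a) no remedial action — not met.
(b) not open/obvious — fails.
So (1) is not satisfied (F OR F).
(2) no assumed risk — satisfied.
(3) complaint lodged — met.
Overall = F AND T AND T = false.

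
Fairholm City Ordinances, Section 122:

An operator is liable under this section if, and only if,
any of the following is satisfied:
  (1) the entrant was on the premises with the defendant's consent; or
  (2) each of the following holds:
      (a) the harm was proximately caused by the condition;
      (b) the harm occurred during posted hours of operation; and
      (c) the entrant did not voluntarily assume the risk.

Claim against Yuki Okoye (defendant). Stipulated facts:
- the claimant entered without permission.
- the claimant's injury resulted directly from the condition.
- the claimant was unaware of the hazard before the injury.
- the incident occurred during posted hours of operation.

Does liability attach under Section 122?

Yes — liable.

(1) consent to enter — not met.
(a) proximate cause — holds.
(b) during posted hours — met.
(c) no assumed risk — holds.
(2): T AND T AND T → true.
Overall = F OR T = true.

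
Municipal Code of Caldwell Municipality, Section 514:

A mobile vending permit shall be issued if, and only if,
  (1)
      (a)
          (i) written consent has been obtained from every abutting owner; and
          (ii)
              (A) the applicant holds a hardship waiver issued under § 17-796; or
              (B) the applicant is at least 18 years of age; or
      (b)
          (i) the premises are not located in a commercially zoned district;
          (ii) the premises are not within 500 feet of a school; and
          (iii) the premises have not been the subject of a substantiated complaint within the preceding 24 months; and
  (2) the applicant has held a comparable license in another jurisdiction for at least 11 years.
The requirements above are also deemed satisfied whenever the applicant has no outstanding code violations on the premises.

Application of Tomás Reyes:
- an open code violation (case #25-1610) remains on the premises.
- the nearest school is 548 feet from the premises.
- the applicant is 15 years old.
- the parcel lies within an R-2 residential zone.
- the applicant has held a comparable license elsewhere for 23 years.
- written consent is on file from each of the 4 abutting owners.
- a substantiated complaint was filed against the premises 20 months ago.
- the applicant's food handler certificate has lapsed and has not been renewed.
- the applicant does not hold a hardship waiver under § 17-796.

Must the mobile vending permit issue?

No — denied.

(i) all abutters consent — satisfied.
(A) hardship waiver — not satisfied.
(B) age ≥ 18 — fails.
(ii): F OR F → false.
(a) = T AND F = false.
(i) not (commercially zoned) — holds.
(ii) ≥500 ft from school — holds.
(iii) no complaint in 24 mo. — fails.
So (b) is not satisfied (T AND T AND F).
So (1) is not satisfied (F OR F).
(2) prior license ≥ 11 yr — met.
Overall: F AND T → false.
Exception (no code violations) — not satisfied.
Result: main false OR exception false → false.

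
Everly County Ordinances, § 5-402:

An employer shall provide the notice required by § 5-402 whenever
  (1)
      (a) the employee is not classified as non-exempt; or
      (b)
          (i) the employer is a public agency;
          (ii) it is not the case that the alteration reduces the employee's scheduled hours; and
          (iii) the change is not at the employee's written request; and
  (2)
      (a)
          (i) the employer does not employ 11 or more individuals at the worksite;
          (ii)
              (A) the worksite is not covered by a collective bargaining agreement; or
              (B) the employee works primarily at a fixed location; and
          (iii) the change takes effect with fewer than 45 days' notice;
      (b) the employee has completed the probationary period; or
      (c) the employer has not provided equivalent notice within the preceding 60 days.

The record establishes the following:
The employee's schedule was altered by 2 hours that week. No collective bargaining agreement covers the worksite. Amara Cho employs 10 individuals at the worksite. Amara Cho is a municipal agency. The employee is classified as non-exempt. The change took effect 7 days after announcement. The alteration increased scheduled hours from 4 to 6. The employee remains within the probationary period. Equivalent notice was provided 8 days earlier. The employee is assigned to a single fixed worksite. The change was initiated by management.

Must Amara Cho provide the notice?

Yes — required.

(a) not (non-exempt) — not satisfied.
(i) public agency — satisfied.
(ii) not (hours reduced) — satisfied.
(iii) not employee-requested — satisfied.
(b): T AND T AND T → true.
(1) = F OR T = true.
(i) not (≥ 11 at site) — satisfied.
(A) no CBA — satisfied.
(B) fixed location — met.
So (ii) is satisfied (T OR T).
(iii) < 45 days' notice — holds.
(a): T AND T AND T → true.
(b) past probation — not satisfied.
(c) no recent notice — not satisfied.
(2): T OR F OR F → true.
Overall: T AND T → true.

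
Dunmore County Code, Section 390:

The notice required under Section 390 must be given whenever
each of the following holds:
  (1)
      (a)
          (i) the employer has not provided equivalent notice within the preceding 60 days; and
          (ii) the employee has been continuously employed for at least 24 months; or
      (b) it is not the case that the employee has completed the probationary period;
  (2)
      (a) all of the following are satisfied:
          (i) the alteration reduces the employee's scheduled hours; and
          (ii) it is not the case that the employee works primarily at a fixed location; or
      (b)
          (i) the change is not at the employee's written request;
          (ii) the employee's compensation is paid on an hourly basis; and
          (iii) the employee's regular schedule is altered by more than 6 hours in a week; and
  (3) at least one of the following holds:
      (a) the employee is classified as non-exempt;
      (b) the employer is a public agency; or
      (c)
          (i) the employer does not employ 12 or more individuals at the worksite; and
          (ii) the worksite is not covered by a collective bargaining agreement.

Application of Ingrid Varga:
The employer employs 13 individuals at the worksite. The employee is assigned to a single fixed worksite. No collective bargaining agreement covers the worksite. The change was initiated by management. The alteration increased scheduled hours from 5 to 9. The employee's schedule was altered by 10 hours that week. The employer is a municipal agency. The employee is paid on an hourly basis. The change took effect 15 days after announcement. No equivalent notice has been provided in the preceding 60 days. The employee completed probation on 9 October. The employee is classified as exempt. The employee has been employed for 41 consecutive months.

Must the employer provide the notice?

Yes — required.

(i) no recent notice — holds.
(ii) tenure ≥ 24 mo. — met.
So (a) is satisfied (T AND T).
(b) not (past probation) — not satisfied.
(1): T OR F → true.
(i) hours reduced — not satisfied.
(ii) not (fixed location) — not met.
So (a) is not satisfied (F AND F).
(i) not employee-requested — holds.
(ii) hourly-paid — met.
(iii) schedule shift > 6h — met.
(b): T AND T AND T → true.
(2): F OR T → true.
(a) non-exempt — fails.
(b) public agency — met.
(i) not (≥ 12 at site) — fails.
(ii) no CBA — holds.
(c) = F AND T = false.
(3): F OR T OR F → true.
Overall: T AND T AND T → true.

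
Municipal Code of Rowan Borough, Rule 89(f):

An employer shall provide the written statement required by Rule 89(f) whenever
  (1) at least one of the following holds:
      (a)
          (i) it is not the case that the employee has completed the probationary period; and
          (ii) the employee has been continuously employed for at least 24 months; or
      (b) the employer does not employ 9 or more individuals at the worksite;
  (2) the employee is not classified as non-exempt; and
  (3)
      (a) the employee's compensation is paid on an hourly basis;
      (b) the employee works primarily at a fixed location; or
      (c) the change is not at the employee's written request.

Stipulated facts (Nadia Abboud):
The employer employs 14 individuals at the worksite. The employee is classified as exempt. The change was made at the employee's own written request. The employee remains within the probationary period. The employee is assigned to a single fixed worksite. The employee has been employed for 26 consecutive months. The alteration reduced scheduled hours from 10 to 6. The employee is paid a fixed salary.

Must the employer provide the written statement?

Yes — required.

(i) not (past probation) — holds.
(ii) tenure ≥ 24 mo. — satisfied.
So (a) is satisfied (T AND T).
(b) not (≥ 9 at site) — not met.
So (1) is satisfied (T OR F).
(2) not (non-exempt) — satisfied.
(a) hourly-paid — not met.
(b) fixed location — holds.
(c) not employee-requested — fails.
So (3) is satisfied (F OR T OR F).
Overall = T AND T AND T = true.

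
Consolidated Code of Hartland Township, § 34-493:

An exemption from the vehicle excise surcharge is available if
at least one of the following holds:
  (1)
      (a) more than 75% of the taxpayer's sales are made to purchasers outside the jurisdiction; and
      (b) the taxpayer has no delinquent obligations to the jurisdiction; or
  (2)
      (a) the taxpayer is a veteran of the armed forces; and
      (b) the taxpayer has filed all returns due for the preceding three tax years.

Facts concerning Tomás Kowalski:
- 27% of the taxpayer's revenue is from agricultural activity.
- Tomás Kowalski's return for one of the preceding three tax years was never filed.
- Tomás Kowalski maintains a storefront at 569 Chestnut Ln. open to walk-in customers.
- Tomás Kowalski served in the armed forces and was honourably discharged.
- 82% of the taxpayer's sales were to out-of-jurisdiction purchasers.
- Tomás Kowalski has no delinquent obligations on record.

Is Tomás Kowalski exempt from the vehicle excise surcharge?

(a) >75% out-of-jur. sales — satisfied.
(b) no delinquency — met.
(1) = T AND T = true.
(a) veteran — met.
(b) returns current — not met.
(2): T AND F → false.
Overall = T OR F = true.

Yes — exempt.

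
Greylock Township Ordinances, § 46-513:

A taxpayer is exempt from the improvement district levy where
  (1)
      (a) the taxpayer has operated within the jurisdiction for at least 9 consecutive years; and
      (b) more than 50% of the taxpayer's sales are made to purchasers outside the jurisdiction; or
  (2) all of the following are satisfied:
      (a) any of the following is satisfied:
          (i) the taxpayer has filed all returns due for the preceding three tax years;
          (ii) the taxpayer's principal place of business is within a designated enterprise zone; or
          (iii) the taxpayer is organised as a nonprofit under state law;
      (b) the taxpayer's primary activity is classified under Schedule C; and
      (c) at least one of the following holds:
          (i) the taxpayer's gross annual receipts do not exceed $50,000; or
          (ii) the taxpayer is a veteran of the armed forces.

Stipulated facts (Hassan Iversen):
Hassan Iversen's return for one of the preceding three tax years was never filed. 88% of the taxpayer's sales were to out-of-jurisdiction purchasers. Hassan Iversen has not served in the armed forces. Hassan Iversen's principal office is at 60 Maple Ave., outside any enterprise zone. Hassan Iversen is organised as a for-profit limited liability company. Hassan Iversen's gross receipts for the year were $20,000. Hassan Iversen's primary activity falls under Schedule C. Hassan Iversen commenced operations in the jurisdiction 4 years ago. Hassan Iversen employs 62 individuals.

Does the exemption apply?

(a) ≥ 9 yrs in jurisdiction — fails.
(b) >50% out-of-jur. sales — satisfied.
(1): F AND T → false.
(i) returns current — fails.
(ii) in enterprise zone — not satisfied.
(iii) nonprofit — not met.
(a): F OR F OR F → false.
(b) Schedule C activity — satisfied.
(i) receipts ≤ $50,000 — satisfied.
(ii) veteran — fails.
(c): T OR F → true.
So (2) is not satisfied (F AND T AND T).
Overall = F OR F = false.

No — not exempt.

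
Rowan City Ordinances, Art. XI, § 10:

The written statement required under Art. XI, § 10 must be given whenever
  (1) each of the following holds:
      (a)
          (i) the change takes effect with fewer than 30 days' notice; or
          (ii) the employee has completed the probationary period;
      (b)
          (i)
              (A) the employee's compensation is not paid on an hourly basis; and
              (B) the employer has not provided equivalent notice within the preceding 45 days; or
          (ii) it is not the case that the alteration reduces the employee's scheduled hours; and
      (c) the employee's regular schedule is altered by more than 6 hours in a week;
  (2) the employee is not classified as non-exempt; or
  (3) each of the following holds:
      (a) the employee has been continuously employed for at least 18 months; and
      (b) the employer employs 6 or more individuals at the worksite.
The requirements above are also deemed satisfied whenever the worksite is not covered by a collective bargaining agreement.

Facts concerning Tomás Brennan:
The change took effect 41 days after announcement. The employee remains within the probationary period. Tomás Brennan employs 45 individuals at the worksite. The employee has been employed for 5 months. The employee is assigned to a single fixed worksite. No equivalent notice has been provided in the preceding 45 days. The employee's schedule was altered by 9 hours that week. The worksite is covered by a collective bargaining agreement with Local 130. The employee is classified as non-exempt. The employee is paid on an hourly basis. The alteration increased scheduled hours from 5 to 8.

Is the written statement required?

(i) < 30 days' notice — not met.
(ii) past probation — fails.
So (a) is not satisfied (F OR F).
(A) not (hourly-paid) — not satisfied.
(B) no recent notice — met.
(i): F AND T → false.
(ii) not (hours reduced) — met.
(b) = F OR T = true.
(c) schedule shift > 6h — satisfied.
(1): F AND T AND T → false.
(2) not (non-exempt) — not satisfied.
(a) tenure ≥ 18 mo. — not met.
(b) ≥ 6 at site — holds.
(3): F AND T → false.
Overall: F OR F OR F → false.
Exception (no CBA) — not satisfied.
Result: main false OR exception false → false.

No — not required.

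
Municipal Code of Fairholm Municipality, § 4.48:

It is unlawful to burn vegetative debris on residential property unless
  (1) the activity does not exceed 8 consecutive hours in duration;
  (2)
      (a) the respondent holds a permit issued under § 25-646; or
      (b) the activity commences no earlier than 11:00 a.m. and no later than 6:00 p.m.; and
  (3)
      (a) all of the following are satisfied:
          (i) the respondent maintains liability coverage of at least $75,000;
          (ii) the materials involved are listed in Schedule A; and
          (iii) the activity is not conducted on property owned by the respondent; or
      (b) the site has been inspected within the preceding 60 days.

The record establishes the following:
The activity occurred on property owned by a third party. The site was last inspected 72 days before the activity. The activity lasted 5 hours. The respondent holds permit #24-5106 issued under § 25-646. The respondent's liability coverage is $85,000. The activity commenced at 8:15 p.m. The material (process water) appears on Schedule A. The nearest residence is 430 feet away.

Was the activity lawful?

(1) ≤ 8 hrs duration — holds.
(a) holds permit — met.
(b) start within hours — not satisfied.
So (2) is satisfied (T OR F).
(i) coverage ≥ $75,000 — holds.
(ii) Schedule A material — holds.
(iii) not (own property) — met.
(a): T AND T AND T → true.
(b) site inspected — not met.
So (3) is satisfied (T OR F).
Overall = T AND T AND T = true.

Yes — lawful.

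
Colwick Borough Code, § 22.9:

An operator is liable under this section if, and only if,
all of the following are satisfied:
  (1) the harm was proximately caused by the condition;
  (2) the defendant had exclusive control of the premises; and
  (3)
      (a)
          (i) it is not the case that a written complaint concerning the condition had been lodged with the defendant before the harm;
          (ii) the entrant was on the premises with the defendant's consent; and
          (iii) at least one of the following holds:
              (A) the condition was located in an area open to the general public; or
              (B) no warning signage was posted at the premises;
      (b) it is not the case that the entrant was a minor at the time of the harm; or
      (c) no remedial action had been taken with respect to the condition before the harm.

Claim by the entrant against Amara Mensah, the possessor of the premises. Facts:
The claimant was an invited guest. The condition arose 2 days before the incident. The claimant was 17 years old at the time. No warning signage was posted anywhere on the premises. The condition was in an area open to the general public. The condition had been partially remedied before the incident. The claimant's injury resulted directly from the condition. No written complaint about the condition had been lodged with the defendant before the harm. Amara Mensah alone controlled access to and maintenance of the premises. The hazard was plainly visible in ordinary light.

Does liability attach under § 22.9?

Yes — liable.

(1) proximate cause — holds.
(2) exclusive control — met.
(i) not (complaint lodged) — met.
(ii) consent to enter — holds.
(A) public area — met.
(B) no signage posted — holds.
(iii) = T OR T = true.
(a) = T AND T AND T = true.
(b) not (entrant a minor) — fails.
(c) no remedial action — not satisfied.
(3): T OR F OR F → true.
Overall = T AND T AND T = true.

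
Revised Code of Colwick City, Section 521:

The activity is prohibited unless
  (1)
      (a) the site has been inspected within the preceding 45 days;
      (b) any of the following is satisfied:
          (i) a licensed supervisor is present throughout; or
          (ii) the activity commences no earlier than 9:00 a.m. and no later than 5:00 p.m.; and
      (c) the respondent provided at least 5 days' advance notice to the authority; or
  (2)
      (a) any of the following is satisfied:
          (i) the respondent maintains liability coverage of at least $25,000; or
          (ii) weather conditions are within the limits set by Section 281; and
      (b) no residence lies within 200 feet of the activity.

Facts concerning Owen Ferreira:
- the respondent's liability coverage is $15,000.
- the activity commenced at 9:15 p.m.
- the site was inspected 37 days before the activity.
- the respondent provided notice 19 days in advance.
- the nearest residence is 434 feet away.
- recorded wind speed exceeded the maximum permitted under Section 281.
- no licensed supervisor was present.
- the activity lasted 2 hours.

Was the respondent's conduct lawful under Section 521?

(a) site inspected — satisfied.
(i) supervisor present — fails.
(ii) start within hours — not met.
(b) = F OR F = false.
(c) ≥5 days' notice — satisfied.
So (1) is not satisfied (T AND F AND T).
(i) coverage ≥ $25,000 — fails.
(ii) weather ok — fails.
(a) = F OR F = false.
(b) no residence in 200 ft — met.
(2) = F AND T = false.
Overall: F OR F → false.

No — unlawful.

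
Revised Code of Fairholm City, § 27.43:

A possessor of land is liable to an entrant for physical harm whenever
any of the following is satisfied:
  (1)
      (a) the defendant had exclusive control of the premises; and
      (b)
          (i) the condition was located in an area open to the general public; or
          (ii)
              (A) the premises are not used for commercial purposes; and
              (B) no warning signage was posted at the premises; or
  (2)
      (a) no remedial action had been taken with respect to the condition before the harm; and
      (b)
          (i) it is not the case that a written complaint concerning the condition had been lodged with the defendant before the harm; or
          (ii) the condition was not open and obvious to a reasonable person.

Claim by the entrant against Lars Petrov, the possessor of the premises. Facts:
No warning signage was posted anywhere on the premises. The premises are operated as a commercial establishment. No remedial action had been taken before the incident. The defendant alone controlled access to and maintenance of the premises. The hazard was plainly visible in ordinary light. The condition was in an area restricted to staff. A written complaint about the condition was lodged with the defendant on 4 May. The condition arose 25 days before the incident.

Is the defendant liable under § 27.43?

No — not liable.

(a) exclusive control — met.
(i) public area — fails.
(A) not (commercial use) — not met.
(B) no signage posted — met.
(ii): F AND T → false.
(b) = F OR F = false.
So (1) is not satisfied (T AND F).
(a) no remedial action — met.
(i) not (complaint lodged) — not met.
(ii) not open/obvious — fails.
So (b) is not satisfied (F OR F).
(2): T AND F → false.
So Overall is not satisfied (F OR F).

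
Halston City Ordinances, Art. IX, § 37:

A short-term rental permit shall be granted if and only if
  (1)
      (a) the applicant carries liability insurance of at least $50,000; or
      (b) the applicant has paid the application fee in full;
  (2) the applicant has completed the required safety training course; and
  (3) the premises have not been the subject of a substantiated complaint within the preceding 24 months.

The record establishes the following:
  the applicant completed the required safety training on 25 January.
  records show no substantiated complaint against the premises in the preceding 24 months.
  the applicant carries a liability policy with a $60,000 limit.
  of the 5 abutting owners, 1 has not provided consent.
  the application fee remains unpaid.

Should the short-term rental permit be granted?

(a) insurance ≥ $50,000 — satisfied.
(b) fee paid — not met.
(1) = T OR F = true.
(2) safety training — satisfied.
(3) no complaint in 24 mo. — holds.
Overall = T AND T AND T = true.

Yes — granted.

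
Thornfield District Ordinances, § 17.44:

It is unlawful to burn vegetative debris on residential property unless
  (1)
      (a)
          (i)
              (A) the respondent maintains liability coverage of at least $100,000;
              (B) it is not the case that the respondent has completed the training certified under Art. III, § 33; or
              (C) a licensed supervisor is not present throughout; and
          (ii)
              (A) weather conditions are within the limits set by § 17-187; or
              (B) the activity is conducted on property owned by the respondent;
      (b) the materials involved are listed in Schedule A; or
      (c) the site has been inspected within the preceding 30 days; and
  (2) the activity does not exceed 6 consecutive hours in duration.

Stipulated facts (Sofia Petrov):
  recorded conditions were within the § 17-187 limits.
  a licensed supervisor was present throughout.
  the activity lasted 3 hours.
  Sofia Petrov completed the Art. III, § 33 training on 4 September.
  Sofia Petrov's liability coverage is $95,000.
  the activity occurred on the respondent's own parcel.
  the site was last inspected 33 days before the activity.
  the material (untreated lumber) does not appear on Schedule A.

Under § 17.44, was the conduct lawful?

(A) coverage ≥ $100,000 — fails.
(B) not (training certified) — not satisfied.
(C) not (supervisor present) — not satisfied.
(i): F OR F OR F → false.
(A) weather ok — holds.
(B) own property — holds.
(ii) = T OR T = true.
So (a) is not satisfied (F AND T).
(b) Schedule A material — not met.
(c) site inspected — not satisfied.
So (1) is not satisfied (F OR F OR F).
(2) ≤ 6 hrs duration — met.
Overall = F AND T = false.

No — unlawful.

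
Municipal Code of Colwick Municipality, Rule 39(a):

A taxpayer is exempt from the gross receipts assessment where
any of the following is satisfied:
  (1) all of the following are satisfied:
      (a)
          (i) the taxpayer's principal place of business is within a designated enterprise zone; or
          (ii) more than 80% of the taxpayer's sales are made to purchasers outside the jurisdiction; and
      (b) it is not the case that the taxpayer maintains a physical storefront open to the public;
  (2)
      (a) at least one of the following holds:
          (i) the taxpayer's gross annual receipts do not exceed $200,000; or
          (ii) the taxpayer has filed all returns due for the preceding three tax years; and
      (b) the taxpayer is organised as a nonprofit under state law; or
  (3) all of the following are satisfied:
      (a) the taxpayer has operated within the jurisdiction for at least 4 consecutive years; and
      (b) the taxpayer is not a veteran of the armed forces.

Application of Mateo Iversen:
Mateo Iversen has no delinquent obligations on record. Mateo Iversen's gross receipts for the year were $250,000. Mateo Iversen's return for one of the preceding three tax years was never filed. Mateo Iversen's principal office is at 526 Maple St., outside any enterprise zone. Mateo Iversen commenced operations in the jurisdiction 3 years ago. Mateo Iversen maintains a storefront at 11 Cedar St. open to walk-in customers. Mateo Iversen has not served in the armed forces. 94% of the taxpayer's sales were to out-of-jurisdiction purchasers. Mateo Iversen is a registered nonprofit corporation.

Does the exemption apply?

(i) in enterprise zone — not satisfied.
(ii) >80% out-of-jur. sales — holds.
So (a) is satisfied (F OR T).
(b) not (has storefront) — not satisfied.
(1) = T AND F = false.
(i) receipts ≤ $200,000 — not satisfied.
(ii) returns current — fails.
(a) = F OR F = false.
(b) nonprofit — met.
(2): F AND T → false.
(a) ≥ 4 yrs in jurisdiction — not met.
(b) not (veteran) — met.
So (3) is not satisfied (F AND T).
Overall: F OR F OR F → false.

No — not exempt.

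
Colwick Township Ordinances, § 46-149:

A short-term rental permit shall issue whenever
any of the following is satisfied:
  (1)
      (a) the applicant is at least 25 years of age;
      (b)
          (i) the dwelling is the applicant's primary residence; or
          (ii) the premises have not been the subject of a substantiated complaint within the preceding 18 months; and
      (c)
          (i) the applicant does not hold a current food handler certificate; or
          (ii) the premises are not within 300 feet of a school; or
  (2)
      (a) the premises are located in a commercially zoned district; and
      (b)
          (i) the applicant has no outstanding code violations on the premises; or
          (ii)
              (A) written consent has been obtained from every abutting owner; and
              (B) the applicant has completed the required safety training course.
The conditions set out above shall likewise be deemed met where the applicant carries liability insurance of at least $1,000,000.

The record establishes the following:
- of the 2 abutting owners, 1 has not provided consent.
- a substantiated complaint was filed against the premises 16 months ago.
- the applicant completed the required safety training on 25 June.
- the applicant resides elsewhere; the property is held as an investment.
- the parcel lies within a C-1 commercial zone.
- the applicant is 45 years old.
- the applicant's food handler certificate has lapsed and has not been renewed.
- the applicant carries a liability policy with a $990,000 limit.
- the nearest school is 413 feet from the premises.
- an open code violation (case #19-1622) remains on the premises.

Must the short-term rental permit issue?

(a) age ≥ 25 — met.
(i) primary residence — not satisfied.
(ii) no complaint in 18 mo. — not met.
(b) = F OR F = false.
(i) not (food handler cert.) — satisfied.
(ii) ≥300 ft from school — satisfied.
So (c) is satisfied (T OR T).
(1): T AND F AND T → false.
(a) commercially zoned — satisfied.
(i) no code violations — fails.
(A) all abutters consent — not satisfied.
(B) safety training — met.
So (ii) is not satisfied (F AND T).
So (b) is not satisfied (F OR F).
So (2) is not satisfied (T AND F).
Overall = F OR F = false.
Exception (insurance ≥ $1,000,000) — not satisfied.
Result: main false OR exception false → false.

No — denied.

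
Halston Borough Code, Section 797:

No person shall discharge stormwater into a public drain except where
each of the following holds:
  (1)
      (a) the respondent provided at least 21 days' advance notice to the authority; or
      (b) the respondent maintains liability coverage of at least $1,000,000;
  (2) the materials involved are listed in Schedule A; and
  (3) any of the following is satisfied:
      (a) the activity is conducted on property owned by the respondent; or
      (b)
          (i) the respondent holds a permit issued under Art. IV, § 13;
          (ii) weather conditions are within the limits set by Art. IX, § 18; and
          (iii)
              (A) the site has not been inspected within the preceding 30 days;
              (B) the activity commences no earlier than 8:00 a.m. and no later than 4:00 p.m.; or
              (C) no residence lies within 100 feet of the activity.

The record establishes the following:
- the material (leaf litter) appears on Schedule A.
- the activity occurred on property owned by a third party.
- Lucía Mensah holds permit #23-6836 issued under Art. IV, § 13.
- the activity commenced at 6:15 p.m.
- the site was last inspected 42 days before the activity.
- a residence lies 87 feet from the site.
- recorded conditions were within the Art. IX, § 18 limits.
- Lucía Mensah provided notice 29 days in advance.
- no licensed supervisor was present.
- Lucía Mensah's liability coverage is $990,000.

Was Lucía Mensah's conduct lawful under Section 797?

(a) ≥21 days' notice — met.
(b) coverage ≥ $1,000,000 — fails.
(1) = T OR F = true.
(2) Schedule A material — holds.
(a) own property — not satisfied.
(i) holds permit — met.
(ii) weather ok — satisfied.
(A) not (site inspected) — satisfied.
(B) start within hours — not satisfied.
(C) no residence in 100 ft — fails.
So (iii) is satisfied (T OR F OR F).
(b) = T AND T AND T = true.
(3) = F OR T = true.
Overall: T AND T AND T → true.

Yes — lawful.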